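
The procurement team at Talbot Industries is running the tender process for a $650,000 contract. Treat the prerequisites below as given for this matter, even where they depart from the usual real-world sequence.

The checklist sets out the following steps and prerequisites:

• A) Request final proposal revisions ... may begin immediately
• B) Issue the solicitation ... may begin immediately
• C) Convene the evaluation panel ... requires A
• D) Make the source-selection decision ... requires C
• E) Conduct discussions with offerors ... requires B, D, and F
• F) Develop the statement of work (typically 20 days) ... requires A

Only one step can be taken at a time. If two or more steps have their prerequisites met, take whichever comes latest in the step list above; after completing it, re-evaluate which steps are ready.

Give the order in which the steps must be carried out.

B and A have no prerequisites; B is listed later, so B is first.
Next only A has its prerequisites met → A.
F and C are both available; F is listed later → F.
That leaves C as the only ready step → C.
D needed C, now all done → D.
Next only E has its prerequisites met → E.

B A F C D E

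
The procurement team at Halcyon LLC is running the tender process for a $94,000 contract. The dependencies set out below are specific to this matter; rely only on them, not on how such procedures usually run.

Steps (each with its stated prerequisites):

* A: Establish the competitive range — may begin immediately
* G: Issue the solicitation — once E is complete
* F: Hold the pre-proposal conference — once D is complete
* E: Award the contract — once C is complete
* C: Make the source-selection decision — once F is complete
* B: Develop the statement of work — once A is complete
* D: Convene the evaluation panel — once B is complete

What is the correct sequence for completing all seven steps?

Only A has no prerequisites, so it is first.
That leaves B as the only ready step → B.
D needed B, now all done → D.
F needed D, now all done → F.
That leaves C as the only ready step → C.
That leaves E as the only ready step → E.
G needed E, now all done → G.

A B D F C E G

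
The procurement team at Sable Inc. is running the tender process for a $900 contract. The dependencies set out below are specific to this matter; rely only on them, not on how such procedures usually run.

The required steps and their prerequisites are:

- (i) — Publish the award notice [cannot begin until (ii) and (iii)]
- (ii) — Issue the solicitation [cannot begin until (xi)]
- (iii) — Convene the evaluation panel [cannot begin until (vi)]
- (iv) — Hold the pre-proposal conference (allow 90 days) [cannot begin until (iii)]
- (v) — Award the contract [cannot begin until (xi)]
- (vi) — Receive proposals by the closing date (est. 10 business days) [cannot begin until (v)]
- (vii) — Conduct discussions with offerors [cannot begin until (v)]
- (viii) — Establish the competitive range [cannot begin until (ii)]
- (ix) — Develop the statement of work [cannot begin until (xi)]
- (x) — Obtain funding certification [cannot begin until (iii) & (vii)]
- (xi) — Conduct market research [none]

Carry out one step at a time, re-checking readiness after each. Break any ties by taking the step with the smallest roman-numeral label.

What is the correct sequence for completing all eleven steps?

(xi), (ii), (v), (vi), (iii), (i), (iv), (vii), (viii), (ix), (x)

Only (xi) has no prerequisites, so it is first.
Ready: (ii), (v) and (ix). (ii) has the earlier label → (ii).
(v), (viii) and (ix) are all available; (v) has the earlier label → (v).
(vi) and (vii) now also ready, so the ready set is {(vi), (vii), (viii), (ix)}; (vi) has the earlier label → (vi).
Now (iii), (vii), (viii) and (ix) have their prerequisites met. (iii) has the earlier label, so (iii) next.
(i) and (iv) now also ready, so the ready set is {(i), (iv), (vii), (viii), (ix)}; (i) has the earlier label → (i).
Now (iv), (vii), (viii) and (ix) have their prerequisites met. (iv) has the earlier label, so (iv) next.
Now (vii), (viii) and (ix) have their prerequisites met. (vii) has the earlier label, so (vii) next.
(viii), (ix) and (x) are all available; (viii) has the earlier label → (viii).
Now (ix) and (x) have their prerequisites met. (ix) has the earlier label, so (ix) next.
Next only (x) has its prerequisites met → (x).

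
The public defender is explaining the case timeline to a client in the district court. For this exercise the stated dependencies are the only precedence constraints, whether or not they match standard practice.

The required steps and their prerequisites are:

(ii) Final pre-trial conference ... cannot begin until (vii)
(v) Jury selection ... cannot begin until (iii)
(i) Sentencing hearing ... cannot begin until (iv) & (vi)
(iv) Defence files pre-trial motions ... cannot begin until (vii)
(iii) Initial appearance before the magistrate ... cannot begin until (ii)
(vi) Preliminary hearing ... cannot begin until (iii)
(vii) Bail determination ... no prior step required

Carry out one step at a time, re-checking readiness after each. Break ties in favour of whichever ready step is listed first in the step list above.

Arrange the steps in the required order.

(vii), (ii), (iv), (iii), (v), (vi), (i)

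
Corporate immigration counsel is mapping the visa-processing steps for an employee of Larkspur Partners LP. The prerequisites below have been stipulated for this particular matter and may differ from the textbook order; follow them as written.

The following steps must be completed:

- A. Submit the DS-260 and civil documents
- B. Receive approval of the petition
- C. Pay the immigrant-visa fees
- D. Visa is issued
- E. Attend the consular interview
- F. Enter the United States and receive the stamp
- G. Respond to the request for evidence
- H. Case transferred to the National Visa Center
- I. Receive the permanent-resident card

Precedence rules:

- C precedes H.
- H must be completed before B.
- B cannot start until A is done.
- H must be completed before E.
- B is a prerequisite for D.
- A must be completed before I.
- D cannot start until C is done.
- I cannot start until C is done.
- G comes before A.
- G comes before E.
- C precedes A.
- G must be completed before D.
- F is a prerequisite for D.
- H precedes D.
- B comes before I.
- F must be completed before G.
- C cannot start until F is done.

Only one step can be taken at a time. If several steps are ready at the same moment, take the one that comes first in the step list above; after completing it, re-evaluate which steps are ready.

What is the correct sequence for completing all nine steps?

F C G A H B D E I

Only F has no prerequisites, so it is first.
C and G are both available; C is listed earlier → C.
H now also ready, so the ready set is {G, H}; G is listed earlier → G.
A and H are both available; A is listed earlier → A.
H is the only step now ready → H.
Ready: B and E. B is listed earlier → B.
Ready: D, E and I. D is listed earlier → D.
Ready: E and I. E is listed earlier → E.
I needed A, B and C, now all done → I.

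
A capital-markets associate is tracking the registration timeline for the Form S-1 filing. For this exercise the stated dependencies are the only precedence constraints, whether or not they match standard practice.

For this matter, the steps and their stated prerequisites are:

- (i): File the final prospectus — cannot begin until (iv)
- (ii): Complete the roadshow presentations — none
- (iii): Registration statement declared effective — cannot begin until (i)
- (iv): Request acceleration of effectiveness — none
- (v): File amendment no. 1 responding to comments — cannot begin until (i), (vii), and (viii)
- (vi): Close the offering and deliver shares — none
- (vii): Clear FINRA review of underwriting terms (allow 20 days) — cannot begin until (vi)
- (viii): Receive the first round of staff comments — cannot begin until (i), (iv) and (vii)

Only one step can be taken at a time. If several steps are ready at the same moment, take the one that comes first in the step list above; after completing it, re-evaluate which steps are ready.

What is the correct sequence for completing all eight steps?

Nothing is required for (ii), (iv) and (vi). (ii) is listed earlier → (ii) first.
Now (iv) and (vi) have their prerequisites met. (iv) is listed earlier, so (iv) next.
Now (i) and (vi) have their prerequisites met. (i) is listed earlier, so (i) next.
(iii) now also ready, so the ready set is {(iii), (vi)}; (iii) is listed earlier → (iii).
(vi) is the only step now ready → (vi).
Next only (vii) has its prerequisites met → (vii).
That leaves (viii) as the only ready step → (viii).
(v) is the only step now ready → (v).

(ii), (iv), (i), (iii), (vi), (vii), (viii), (v)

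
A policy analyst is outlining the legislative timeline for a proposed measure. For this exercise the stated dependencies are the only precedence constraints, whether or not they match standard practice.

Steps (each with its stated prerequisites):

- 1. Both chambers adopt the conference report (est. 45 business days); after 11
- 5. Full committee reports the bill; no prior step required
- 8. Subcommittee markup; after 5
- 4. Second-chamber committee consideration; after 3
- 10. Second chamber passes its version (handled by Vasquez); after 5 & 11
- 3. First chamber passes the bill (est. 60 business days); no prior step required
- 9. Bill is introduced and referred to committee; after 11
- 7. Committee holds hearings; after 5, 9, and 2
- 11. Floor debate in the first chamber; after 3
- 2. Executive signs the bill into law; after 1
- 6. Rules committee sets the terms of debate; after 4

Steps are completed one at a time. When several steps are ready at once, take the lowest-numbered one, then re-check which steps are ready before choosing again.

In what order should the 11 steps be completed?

3, 4, 5, 6, 8, 11, 1, 2, 9, 7, 10

Nothing is required for 3 and 5. 3 has the earlier label → 3 first.
4 and 11 now also ready, so the ready set is {4, 5, 11}; 4 has the earlier label → 4.
5, 6 and 11 are all available; 5 has the earlier label → 5.
Ready: 6, 8 and 11. 6 has the earlier label → 6.
8 and 11 are both available; 8 has the earlier label → 8.
Next only 11 has its prerequisites met → 11.
1, 9 and 10 are all available; 1 has the earlier label → 1.
Now 2, 9 and 10 have their prerequisites met. 2 has the earlier label, so 2 next.
Now 9 and 10 have their prerequisites met. 9 has the earlier label, so 9 next.
7 now also ready, so the ready set is {7, 10}; 7 has the earlier label → 7.
That leaves 10 as the only ready step → 10.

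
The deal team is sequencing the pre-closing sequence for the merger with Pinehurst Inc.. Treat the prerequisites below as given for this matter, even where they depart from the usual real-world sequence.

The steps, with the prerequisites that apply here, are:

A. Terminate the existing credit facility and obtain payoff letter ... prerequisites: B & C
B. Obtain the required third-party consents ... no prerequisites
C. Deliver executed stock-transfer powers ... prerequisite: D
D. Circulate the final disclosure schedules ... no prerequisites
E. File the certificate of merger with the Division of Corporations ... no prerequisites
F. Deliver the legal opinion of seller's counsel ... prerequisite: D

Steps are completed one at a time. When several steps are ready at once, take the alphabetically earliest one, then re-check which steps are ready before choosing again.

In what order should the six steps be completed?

Nothing is required for B, D and E. B has the earlier label → B first.
Ready: D and E. D has the earlier label → D.
Now C, E and F have their prerequisites met. C has the earlier label, so C next.
A now also ready, so the ready set is {A, E, F}; A has the earlier label → A.
Now E and F have their prerequisites met. E has the earlier label, so E next.
F needed D, now all done → F.

B → D → C → A → E → F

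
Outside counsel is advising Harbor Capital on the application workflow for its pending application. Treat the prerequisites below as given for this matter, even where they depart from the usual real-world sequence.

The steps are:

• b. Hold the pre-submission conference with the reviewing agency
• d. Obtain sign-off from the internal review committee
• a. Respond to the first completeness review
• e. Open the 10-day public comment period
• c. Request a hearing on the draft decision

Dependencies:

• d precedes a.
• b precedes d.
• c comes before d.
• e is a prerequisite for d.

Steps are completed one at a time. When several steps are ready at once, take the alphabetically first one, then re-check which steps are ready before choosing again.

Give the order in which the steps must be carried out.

Nothing is required for b, c and e. b has the earlier label → b first.
c and e are both available; c has the earlier label → c.
e is the only step now ready → e.
d needed b, c and e, now all done → d.
a needed d, now all done → a.

b, c, e, d, a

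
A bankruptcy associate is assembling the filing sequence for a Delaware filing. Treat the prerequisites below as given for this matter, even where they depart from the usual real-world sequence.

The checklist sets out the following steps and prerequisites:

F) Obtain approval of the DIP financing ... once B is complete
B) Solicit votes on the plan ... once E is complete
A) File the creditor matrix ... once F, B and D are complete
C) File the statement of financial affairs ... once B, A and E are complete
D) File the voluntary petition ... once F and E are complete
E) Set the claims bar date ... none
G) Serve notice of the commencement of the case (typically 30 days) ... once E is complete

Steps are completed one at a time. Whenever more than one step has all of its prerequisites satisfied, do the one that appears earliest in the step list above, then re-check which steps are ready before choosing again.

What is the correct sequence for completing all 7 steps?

E has no prerequisites → E first.
Now B and G have their prerequisites met. B is listed earlier, so B next.
F now also ready, so the ready set is {F, G}; F is listed earlier → F.
D now also ready, so the ready set is {D, G}; D is listed earlier → D.
A now also ready, so the ready set is {A, G}; A is listed earlier → A.
C and G are both available; C is listed earlier → C.
G is the only step now ready → G.

E, B, F, D, A, C, G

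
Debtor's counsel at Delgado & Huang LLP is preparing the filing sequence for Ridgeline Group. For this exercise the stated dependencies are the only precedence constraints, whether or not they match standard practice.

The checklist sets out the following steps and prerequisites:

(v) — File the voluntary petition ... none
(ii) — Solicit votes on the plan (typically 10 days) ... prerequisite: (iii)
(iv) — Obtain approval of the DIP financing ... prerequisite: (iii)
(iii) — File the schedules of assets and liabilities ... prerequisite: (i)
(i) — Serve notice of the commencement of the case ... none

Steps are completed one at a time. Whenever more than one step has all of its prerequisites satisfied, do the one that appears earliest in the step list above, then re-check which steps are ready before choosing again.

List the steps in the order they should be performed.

(v) (i) (iii) (ii) (iv)

(v) and (i) have no prerequisites; (v) is listed earlier, so (v) is first.
That leaves (i) as the only ready step → (i).
(iii) needed (i), now all done → (iii).
(ii) and (iv) are both available; (ii) is listed earlier → (ii).
(iv) needed (iii), now all done → (iv).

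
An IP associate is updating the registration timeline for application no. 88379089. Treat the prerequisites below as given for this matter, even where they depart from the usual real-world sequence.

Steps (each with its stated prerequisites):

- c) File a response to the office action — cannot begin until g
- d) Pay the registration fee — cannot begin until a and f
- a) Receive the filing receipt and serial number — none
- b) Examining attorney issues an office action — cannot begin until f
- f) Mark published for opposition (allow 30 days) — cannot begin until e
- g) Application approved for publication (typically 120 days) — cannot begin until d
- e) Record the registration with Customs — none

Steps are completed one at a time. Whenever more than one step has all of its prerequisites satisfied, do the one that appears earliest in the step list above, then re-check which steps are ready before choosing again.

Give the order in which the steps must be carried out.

a, e, f, d, b, g, c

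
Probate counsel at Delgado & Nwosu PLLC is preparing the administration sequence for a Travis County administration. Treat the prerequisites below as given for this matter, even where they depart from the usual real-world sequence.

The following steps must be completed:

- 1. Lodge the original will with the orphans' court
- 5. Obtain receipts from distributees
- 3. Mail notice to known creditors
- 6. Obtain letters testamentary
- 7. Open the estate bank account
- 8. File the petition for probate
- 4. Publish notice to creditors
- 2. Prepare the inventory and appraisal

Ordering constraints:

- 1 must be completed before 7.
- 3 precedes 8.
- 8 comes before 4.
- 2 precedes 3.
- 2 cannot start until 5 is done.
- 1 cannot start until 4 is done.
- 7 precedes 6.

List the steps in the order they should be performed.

5 → 2 → 3 → 8 → 4 → 1 → 7 → 6

5 is the only step with nothing outstanding, so it goes first.
2 needed 5, now all done → 2.
3 is the only step now ready → 3.
Next only 8 has its prerequisites met → 8.
4 is the only step now ready → 4.
1 needed 4, now all done → 1.
Next only 7 has its prerequisites met → 7.
6 is the only step now ready → 6.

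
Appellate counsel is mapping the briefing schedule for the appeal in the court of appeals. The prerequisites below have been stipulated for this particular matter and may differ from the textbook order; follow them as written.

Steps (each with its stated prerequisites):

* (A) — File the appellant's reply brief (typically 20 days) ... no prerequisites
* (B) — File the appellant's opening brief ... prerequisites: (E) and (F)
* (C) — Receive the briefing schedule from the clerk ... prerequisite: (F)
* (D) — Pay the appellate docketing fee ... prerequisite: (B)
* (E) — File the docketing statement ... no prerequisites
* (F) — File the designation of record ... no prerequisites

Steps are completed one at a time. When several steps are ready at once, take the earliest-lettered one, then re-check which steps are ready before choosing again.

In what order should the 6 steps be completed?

(A), (E), (F), (B), (C), (D)

Nothing is required for (A), (E) and (F). (A) has the earlier label → (A) first.
Ready: (E) and (F). (E) has the earlier label → (E).
(F) is the only step now ready → (F).
(B) and (C) are both available; (B) has the earlier label → (B).
(C) and (D) are both available; (C) has the earlier label → (C).
(D) is the only step now ready → (D).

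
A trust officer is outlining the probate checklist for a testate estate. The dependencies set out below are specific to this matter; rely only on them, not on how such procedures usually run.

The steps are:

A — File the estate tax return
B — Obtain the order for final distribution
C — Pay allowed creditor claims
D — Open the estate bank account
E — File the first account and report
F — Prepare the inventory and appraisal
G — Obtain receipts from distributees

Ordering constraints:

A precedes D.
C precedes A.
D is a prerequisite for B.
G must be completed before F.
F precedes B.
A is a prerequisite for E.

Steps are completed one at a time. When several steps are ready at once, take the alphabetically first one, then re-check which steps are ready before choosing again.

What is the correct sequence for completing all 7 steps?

C, A, D, E, G, F, B

C and G have no prerequisites; C has the earlier label, so C is first.
A and G are both available; A has the earlier label → A.
D and E now also ready, so the ready set is {D, E, G}; D has the earlier label → D.
E and G are both available; E has the earlier label → E.
G is the only step now ready → G.
That leaves F as the only ready step → F.
That leaves B as the only ready step → B.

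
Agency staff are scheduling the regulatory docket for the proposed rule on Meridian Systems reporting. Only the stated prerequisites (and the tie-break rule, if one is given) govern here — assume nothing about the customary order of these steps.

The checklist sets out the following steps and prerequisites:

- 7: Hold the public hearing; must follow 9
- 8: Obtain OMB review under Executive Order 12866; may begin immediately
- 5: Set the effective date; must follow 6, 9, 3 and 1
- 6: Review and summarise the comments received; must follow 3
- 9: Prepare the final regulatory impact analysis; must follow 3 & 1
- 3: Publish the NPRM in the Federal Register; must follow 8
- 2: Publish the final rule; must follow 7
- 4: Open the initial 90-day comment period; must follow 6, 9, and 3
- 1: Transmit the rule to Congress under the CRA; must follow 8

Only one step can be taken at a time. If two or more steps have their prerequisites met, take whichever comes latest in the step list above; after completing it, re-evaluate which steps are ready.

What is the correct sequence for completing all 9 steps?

8, 1, 3, 9, 6, 4, 5, 7, 2

8 has no prerequisites → 8 first.
1 and 3 are both available; 1 is listed later → 1.
3 needed 8, now all done → 3.
Ready: 9 and 6. 9 is listed later → 9.
7 now also ready, so the ready set is {6, 7}; 6 is listed later → 6.
Now 4, 5 and 7 have their prerequisites met. 4 is listed later, so 4 next.
Ready: 5 and 7. 5 is listed later → 5.
Next only 7 has its prerequisites met → 7.
2 needed 7, now all done → 2.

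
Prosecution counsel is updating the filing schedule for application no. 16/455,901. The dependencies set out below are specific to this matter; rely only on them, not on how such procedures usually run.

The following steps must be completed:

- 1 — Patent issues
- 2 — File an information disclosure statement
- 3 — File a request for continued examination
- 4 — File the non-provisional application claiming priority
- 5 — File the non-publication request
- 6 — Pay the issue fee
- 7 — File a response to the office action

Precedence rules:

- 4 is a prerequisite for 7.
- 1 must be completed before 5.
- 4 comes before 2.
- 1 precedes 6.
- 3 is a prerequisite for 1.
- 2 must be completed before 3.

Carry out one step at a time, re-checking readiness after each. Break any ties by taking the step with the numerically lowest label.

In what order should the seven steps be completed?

4 → 2 → 3 → 1 → 5 → 6 → 7

Only 4 has no prerequisites, so it is first.
Ready: 2 and 7. 2 has the earlier label → 2.
Ready: 3 and 7. 3 has the earlier label → 3.
1 and 7 are both available; 1 has the earlier label → 1.
5 and 6 now also ready, so the ready set is {5, 6, 7}; 5 has the earlier label → 5.
6 and 7 are both available; 6 has the earlier label → 6.
That leaves 7 as the only ready step → 7.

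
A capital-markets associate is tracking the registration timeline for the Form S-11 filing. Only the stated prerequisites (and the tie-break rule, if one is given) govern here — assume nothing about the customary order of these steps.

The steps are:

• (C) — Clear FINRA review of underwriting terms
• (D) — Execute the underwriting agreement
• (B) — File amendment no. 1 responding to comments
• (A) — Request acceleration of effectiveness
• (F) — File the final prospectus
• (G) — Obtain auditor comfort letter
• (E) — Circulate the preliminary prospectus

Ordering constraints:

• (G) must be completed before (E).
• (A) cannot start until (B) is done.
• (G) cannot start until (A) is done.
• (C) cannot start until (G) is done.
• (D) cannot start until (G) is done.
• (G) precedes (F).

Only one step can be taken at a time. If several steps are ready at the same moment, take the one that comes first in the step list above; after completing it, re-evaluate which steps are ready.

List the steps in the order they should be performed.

Only (B) has no prerequisites, so it is first.
Next only (A) has its prerequisites met → (A).
(G) needed (A), now all done → (G).
Ready: (C), (D), (F) and (E). (C) is listed earlier → (C).
Now (D), (F) and (E) have their prerequisites met. (D) is listed earlier, so (D) next.
Ready: (F) and (E). (F) is listed earlier → (F).
That leaves (E) as the only ready step → (E).

(B), (A), (G), (C), (D), (F), (E)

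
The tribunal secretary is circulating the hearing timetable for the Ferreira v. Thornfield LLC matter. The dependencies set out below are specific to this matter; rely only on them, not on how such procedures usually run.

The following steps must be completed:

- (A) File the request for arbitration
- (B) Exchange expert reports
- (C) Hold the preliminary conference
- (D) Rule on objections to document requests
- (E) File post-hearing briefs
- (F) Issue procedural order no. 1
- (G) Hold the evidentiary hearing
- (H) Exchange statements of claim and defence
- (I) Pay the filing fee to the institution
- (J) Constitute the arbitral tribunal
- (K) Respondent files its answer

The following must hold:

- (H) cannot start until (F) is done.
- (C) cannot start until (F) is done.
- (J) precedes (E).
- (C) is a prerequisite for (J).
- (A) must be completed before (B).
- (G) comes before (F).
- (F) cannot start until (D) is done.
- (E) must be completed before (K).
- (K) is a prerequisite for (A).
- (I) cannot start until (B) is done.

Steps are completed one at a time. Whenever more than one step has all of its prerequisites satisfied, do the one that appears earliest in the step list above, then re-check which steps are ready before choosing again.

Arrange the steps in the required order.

(D), (G), (F), (C), (H), (J), (E), (K), (A), (B), (I)

Nothing is required for (D) and (G). (D) is listed earlier → (D) first.
That leaves (G) as the only ready step → (G).
(F) is the only step now ready → (F).
(C) and (H) are both available; (C) is listed earlier → (C).
(J) now also ready, so the ready set is {(H), (J)}; (H) is listed earlier → (H).
Next only (J) has its prerequisites met → (J).
(E) needed (J), now all done → (E).
That leaves (K) as the only ready step → (K).
(A) is the only step now ready → (A).
Next only (B) has its prerequisites met → (B).
(I) needed (B), now all done → (I).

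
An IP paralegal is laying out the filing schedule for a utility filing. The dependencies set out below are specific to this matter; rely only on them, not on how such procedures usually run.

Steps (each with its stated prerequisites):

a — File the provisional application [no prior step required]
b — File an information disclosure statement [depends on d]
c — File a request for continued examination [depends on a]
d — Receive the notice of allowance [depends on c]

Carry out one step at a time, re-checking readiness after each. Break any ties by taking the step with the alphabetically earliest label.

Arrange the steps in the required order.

a, c, d, b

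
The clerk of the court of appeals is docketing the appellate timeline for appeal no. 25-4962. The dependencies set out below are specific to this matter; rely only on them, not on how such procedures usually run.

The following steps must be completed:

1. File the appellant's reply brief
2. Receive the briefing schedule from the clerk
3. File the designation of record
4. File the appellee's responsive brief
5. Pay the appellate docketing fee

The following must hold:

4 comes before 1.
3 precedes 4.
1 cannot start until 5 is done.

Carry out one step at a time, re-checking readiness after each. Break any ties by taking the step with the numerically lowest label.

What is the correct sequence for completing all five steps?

Nothing is required for 2, 3 and 5. 2 has the earlier label → 2 first.
3 and 5 are both available; 3 has the earlier label → 3.
4 now also ready, so the ready set is {4, 5}; 4 has the earlier label → 4.
Next only 5 has its prerequisites met → 5.
1 needed 4 and 5, now all done → 1.

2 → 3 → 4 → 5 → 1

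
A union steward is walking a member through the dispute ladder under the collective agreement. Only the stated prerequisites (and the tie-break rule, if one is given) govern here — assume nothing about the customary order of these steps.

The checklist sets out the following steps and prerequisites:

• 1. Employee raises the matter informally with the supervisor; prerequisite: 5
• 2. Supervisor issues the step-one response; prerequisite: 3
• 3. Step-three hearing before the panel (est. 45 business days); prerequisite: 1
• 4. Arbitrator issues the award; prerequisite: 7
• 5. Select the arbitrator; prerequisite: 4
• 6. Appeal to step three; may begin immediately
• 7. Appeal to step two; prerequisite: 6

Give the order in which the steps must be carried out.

6 is the only step with nothing outstanding, so it goes first.
7 is the only step now ready → 7.
4 needed 7, now all done → 4.
Next only 5 has its prerequisites met → 5.
1 needed 5, now all done → 1.
3 needed 1, now all done → 3.
Next only 2 has its prerequisites met → 2.

6 7 4 5 1 3 2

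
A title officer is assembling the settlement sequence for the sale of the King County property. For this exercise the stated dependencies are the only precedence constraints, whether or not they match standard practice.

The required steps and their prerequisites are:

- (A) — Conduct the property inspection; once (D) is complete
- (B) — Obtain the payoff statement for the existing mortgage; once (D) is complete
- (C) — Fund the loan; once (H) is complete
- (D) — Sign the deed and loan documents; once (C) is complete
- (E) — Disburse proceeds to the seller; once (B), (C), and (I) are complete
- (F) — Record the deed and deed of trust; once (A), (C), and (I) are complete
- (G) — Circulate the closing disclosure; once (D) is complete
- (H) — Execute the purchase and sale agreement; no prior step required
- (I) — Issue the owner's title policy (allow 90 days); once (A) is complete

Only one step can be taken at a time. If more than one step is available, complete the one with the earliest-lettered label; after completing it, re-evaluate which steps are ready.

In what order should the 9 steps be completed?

(H), (C), (D), (A), (B), (G), (I), (E), (F)

Only (H) has no prerequisites, so it is first.
(C) needed (H), now all done → (C).
Next only (D) has its prerequisites met → (D).
(A), (B) and (G) are all available; (A) has the earlier label → (A).
(I) now also ready, so the ready set is {(B), (G), (I)}; (B) has the earlier label → (B).
(G) and (I) are both available; (G) has the earlier label → (G).
Next only (I) has its prerequisites met → (I).
Ready: (E) and (F). (E) has the earlier label → (E).
(F) is the only step now ready → (F).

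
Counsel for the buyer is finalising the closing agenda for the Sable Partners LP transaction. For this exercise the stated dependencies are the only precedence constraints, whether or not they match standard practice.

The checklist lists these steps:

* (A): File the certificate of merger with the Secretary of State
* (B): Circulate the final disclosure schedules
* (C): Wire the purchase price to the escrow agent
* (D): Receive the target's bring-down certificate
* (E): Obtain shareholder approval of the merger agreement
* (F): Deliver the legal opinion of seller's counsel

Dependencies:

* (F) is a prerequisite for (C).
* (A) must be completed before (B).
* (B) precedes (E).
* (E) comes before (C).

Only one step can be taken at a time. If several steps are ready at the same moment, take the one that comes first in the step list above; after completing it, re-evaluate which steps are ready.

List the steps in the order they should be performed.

(A) → (B) → (D) → (E) → (F) → (C)

(A), (D) and (F) have no prerequisites; (A) is listed earlier, so (A) is first.
Ready: (B), (D) and (F). (B) is listed earlier → (B).
Now (D), (E) and (F) have their prerequisites met. (D) is listed earlier, so (D) next.
(E) and (F) are both available; (E) is listed earlier → (E).
That leaves (F) as the only ready step → (F).
(C) needed (E) and (F), now all done → (C).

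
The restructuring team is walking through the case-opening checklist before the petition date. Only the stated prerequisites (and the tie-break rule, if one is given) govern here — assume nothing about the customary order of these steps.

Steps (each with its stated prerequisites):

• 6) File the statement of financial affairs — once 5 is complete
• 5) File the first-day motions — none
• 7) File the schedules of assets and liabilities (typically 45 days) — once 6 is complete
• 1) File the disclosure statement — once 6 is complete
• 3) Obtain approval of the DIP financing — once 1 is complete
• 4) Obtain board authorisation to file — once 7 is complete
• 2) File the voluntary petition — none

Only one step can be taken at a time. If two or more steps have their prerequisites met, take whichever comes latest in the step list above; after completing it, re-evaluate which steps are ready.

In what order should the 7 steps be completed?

2, 5, 6, 1, 3, 7, 4

Nothing is required for 2 and 5. 2 is listed later → 2 first.
5 is the only step now ready → 5.
6 is the only step now ready → 6.
1 and 7 are both available; 1 is listed later → 1.
3 now also ready, so the ready set is {3, 7}; 3 is listed later → 3.
That leaves 7 as the only ready step → 7.
4 needed 7, now all done → 4.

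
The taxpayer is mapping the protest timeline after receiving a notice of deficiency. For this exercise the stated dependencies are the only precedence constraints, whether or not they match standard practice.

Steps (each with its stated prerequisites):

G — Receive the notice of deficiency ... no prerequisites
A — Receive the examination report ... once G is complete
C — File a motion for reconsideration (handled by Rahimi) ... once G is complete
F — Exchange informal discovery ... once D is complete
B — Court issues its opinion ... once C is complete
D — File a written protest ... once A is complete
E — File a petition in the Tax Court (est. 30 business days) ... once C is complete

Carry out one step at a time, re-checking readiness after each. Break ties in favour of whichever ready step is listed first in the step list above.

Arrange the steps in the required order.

G A C B D F E

G has no prerequisites → G first.
Now A and C have their prerequisites met. A is listed earlier, so A next.
D now also ready, so the ready set is {C, D}; C is listed earlier → C.
Ready: B, D and E. B is listed earlier → B.
D and E are both available; D is listed earlier → D.
Now F and E have their prerequisites met. F is listed earlier, so F next.
E needed C, now all done → E.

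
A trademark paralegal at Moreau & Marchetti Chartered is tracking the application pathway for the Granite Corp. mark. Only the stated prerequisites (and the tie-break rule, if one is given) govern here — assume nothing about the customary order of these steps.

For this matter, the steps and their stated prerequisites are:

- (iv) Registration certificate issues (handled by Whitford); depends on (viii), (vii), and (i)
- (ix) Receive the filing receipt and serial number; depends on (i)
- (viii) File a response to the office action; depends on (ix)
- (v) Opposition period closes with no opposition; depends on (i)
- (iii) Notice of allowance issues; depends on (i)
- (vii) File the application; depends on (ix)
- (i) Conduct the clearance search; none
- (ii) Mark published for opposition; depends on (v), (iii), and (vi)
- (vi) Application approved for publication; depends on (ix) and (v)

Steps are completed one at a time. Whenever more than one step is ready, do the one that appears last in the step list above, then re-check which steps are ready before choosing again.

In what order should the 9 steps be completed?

(i), (iii), (v), (ix), (vi), (ii), (vii), (viii), (iv)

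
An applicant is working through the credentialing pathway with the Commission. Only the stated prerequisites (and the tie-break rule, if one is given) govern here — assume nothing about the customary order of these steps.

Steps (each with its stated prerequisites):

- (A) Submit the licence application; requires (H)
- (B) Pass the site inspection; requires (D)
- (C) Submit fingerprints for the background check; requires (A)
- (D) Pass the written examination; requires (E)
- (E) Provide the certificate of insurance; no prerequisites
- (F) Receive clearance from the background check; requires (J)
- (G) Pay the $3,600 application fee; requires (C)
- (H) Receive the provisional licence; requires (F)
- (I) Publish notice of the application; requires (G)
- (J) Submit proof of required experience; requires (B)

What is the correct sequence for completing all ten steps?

(E), (D), (B), (J), (F), (H), (A), (C), (G), (I)

Only (E) has no prerequisites, so it is first.
Next only (D) has its prerequisites met → (D).
(B) needed (D), now all done → (B).
Next only (J) has its prerequisites met → (J).
(F) needed (J), now all done → (F).
(H) is the only step now ready → (H).
(A) needed (H), now all done → (A).
(C) is the only step now ready → (C).
(G) needed (C), now all done → (G).
Next only (I) has its prerequisites met → (I).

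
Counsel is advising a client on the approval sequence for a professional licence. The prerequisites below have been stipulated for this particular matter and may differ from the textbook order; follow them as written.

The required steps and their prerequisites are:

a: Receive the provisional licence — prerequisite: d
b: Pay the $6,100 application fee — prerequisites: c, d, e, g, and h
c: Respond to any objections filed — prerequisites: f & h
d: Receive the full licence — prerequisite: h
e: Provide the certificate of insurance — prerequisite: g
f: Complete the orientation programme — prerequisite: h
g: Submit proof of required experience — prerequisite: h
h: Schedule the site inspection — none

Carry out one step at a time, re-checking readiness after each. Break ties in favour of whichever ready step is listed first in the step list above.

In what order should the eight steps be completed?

h, d, a, f, c, g, e, b

Only h has no prerequisites, so it is first.
Now d, f and g have their prerequisites met. d is listed earlier, so d next.
Now a, f and g have their prerequisites met. a is listed earlier, so a next.
f and g are both available; f is listed earlier → f.
c now also ready, so the ready set is {c, g}; c is listed earlier → c.
Next only g has its prerequisites met → g.
e needed g, now all done → e.
b needed c, d, e, g and h, now all done → b.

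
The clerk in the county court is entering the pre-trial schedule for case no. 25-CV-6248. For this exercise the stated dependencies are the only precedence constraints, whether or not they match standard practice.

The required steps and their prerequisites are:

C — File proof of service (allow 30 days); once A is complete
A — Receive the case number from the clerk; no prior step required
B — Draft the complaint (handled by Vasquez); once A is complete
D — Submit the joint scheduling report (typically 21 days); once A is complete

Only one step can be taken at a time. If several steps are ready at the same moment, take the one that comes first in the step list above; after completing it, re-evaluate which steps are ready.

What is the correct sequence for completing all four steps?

A → C → B → D

A has no prerequisites → A first.
C, B and D are all available; C is listed earlier → C.
Now B and D have their prerequisites met. B is listed earlier, so B next.
D needed A, now all done → D.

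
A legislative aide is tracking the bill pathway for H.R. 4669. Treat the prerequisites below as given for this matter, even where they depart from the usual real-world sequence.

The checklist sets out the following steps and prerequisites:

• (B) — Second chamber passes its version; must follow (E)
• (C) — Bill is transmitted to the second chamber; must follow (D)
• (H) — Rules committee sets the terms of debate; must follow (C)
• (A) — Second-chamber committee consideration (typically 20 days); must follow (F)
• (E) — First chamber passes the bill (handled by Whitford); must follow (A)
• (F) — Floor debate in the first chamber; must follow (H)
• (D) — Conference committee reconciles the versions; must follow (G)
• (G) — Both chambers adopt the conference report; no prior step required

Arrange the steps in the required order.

(G) is the only step with nothing outstanding, so it goes first.
That leaves (D) as the only ready step → (D).
(C) needed (D), now all done → (C).
(H) is the only step now ready → (H).
(F) is the only step now ready → (F).
That leaves (A) as the only ready step → (A).
Next only (E) has its prerequisites met → (E).
(B) needed (E), now all done → (B).

(G) → (D) → (C) → (H) → (F) → (A) → (E) → (B)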